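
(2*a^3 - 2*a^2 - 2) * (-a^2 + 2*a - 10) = -2*a^5 + 6*a^4 - 24*a^3 + 22*a^2 - 4*a + 20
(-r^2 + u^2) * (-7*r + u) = 7*r^3 - r^2*u - 7*r*u^2 + u^3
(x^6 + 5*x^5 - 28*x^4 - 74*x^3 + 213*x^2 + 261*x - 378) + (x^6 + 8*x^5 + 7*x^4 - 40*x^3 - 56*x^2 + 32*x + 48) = 2*x^6 + 13*x^5 - 21*x^4 - 114*x^3 + 157*x^2 + 293*x - 330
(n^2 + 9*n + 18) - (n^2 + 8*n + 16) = n + 2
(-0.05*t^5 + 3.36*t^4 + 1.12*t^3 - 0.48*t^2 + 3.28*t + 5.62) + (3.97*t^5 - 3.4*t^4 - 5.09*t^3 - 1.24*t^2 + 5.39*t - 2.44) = 3.92*t^5 - 0.04*t^4 - 3.97*t^3 - 1.72*t^2 + 8.67*t + 3.18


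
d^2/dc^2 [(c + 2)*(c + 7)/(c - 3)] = 100/(c^3 - 9*c^2 + 27*c - 27)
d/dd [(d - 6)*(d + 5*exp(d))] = d + (d - 6)*(5*exp(d) + 1) + 5*exp(d)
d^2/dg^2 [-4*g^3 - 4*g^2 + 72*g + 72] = -24*g - 8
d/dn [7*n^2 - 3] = 14*n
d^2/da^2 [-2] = 0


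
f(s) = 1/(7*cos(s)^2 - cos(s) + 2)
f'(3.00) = -0.02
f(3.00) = 0.10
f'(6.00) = -0.06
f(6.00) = 0.13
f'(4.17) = 0.37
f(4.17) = 0.23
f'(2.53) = -0.13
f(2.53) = 0.13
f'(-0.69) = -0.21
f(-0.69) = 0.19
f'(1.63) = -0.42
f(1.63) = 0.48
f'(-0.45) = -0.11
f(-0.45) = 0.15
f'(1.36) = 0.43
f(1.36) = 0.48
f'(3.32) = 0.03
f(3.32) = 0.10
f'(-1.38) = -0.38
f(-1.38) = 0.48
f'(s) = (14*sin(s)*cos(s) - sin(s))/(7*cos(s)^2 - cos(s) + 2)^2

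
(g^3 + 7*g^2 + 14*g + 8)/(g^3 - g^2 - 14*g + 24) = (g^2 + 3*g + 2)/(g^2 - 5*g + 6)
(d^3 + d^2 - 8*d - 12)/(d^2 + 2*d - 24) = (d^3 + d^2 - 8*d - 12)/(d^2 + 2*d - 24)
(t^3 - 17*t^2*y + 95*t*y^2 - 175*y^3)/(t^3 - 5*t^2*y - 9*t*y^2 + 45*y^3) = (-t^2 + 12*t*y - 35*y^2)/(-t^2 + 9*y^2)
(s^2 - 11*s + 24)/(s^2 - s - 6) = (s - 8)/(s + 2)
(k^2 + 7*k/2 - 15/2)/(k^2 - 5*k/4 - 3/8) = 4*(k + 5)/(4*k + 1)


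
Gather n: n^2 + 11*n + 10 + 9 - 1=n^2 + 11*n + 18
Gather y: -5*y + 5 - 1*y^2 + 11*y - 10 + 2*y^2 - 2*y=y^2 + 4*y - 5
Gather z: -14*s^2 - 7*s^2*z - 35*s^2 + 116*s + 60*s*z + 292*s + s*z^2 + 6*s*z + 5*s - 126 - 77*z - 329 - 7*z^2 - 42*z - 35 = -49*s^2 + 413*s + z^2*(s - 7) + z*(-7*s^2 + 66*s - 119) - 490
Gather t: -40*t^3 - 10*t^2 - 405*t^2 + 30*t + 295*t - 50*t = -40*t^3 - 415*t^2 + 275*t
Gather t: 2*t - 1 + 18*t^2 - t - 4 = 18*t^2 + t - 5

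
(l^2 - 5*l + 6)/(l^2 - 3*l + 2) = (l - 3)/(l - 1)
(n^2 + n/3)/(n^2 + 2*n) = (n + 1/3)/(n + 2)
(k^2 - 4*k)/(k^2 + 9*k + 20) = k*(k - 4)/(k^2 + 9*k + 20)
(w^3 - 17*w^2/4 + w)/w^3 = 1 - 17/(4*w) + w^(-2)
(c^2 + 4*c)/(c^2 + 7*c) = (c + 4)/(c + 7)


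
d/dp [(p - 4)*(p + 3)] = 2*p - 1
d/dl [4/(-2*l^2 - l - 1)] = 4*(4*l + 1)/(2*l^2 + l + 1)^2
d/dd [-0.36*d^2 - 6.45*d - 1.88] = -0.72*d - 6.45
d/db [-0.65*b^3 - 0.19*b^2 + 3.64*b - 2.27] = -1.95*b^2 - 0.38*b + 3.64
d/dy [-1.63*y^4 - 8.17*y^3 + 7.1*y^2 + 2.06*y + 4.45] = -6.52*y^3 - 24.51*y^2 + 14.2*y + 2.06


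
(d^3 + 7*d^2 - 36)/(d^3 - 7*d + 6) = (d + 6)/(d - 1)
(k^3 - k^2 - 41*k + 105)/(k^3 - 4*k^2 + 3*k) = (k^2 + 2*k - 35)/(k*(k - 1))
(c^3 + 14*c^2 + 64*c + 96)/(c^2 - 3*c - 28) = (c^2 + 10*c + 24)/(c - 7)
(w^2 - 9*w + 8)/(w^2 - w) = (w - 8)/w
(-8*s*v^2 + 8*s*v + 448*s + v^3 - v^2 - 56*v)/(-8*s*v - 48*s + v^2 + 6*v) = (v^2 - v - 56)/(v + 6)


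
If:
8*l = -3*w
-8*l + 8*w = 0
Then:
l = 0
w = 0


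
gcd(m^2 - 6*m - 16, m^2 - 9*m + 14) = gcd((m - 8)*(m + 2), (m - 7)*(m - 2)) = 1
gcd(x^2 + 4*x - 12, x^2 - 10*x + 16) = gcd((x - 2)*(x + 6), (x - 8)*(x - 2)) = x - 2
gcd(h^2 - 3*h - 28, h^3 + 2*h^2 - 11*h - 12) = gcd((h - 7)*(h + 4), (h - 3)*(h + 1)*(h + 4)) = h + 4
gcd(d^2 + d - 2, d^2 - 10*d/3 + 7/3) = d - 1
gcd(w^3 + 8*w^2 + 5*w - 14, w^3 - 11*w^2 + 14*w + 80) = w + 2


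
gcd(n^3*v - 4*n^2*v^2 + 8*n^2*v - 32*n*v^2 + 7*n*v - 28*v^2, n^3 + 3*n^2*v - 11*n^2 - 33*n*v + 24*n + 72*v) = 1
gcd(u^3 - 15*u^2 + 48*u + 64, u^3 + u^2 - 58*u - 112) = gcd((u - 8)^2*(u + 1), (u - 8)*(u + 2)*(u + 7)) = u - 8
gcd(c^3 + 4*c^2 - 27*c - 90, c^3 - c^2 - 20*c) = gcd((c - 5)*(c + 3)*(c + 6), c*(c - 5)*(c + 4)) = c - 5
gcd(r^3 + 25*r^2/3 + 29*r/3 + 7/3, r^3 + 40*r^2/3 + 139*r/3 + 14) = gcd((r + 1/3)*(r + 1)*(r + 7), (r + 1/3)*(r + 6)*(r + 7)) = r^2 + 22*r/3 + 7/3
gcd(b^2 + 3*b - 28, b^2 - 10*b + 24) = b - 4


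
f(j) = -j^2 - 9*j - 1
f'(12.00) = -33.00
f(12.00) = -253.00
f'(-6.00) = 3.00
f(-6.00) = 17.00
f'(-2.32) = -4.36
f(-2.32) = 14.50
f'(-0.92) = -7.16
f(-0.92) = 6.43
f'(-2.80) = -3.40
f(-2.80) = 16.36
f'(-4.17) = -0.66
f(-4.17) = 19.14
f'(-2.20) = -4.60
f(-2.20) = 13.96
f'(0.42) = -9.84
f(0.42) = -4.96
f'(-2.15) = -4.70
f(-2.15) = 13.73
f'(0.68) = -10.36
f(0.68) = -7.58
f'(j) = -2*j - 9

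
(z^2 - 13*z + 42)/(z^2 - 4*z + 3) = (z^2 - 13*z + 42)/(z^2 - 4*z + 3)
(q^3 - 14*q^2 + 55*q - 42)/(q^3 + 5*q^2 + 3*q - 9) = (q^2 - 13*q + 42)/(q^2 + 6*q + 9)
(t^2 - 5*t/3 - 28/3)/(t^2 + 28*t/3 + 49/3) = (t - 4)/(t + 7)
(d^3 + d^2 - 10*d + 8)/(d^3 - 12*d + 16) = (d - 1)/(d - 2)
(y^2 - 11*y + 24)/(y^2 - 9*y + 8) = (y - 3)/(y - 1)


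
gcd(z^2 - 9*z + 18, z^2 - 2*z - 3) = z - 3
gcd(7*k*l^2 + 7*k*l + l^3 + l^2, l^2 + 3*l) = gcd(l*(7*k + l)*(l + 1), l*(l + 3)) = l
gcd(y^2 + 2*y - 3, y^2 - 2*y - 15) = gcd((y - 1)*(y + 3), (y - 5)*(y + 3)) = y + 3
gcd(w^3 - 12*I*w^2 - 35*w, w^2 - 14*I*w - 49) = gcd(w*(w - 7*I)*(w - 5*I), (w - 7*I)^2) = w - 7*I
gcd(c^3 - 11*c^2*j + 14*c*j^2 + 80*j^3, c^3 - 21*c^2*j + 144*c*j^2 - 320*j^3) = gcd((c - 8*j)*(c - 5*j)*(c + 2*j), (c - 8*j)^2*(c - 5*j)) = c^2 - 13*c*j + 40*j^2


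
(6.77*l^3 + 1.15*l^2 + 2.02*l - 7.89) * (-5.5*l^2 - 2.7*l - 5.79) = -37.235*l^5 - 24.604*l^4 - 53.4133*l^3 + 31.2825*l^2 + 9.6072*l + 45.6831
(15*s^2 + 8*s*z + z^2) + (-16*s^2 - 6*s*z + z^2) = -s^2 + 2*s*z + 2*z^2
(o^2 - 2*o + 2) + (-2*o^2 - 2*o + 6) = -o^2 - 4*o + 8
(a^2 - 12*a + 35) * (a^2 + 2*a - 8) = a^4 - 10*a^3 + 3*a^2 + 166*a - 280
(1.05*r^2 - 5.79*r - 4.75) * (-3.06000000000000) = -3.213*r^2 + 17.7174*r + 14.535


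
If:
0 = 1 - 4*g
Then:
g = 1/4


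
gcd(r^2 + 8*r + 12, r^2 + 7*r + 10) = r + 2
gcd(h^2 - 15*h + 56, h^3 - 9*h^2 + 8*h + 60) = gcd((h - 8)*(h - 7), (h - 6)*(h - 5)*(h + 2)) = 1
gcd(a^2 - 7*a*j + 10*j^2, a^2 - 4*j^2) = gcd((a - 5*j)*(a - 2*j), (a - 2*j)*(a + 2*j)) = a - 2*j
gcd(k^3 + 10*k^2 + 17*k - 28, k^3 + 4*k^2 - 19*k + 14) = k^2 + 6*k - 7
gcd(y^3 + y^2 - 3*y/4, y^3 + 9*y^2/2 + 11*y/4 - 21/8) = y^2 + y - 3/4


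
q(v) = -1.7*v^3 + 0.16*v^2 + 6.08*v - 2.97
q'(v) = -5.1*v^2 + 0.32*v + 6.08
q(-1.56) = -5.61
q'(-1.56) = -6.83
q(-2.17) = 1.96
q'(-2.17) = -18.63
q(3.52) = -53.73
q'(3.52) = -55.98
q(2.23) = -7.47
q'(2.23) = -18.57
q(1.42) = 1.12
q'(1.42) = -3.75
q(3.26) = -40.35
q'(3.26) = -47.08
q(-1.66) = -4.85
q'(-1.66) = -8.50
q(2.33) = -9.44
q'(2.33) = -20.86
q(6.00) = -327.93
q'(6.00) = -175.60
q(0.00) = -2.97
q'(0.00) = 6.08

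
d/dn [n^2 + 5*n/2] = 2*n + 5/2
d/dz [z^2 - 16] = 2*z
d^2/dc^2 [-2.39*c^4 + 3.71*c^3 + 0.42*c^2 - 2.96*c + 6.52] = -28.68*c^2 + 22.26*c + 0.84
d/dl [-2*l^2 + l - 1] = 1 - 4*l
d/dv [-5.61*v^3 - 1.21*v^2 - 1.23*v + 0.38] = -16.83*v^2 - 2.42*v - 1.23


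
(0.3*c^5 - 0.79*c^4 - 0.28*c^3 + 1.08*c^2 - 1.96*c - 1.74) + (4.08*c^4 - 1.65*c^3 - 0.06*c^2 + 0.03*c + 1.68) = 0.3*c^5 + 3.29*c^4 - 1.93*c^3 + 1.02*c^2 - 1.93*c - 0.0600000000000001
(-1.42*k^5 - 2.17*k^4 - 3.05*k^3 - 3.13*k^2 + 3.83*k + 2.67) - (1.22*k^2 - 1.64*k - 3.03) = -1.42*k^5 - 2.17*k^4 - 3.05*k^3 - 4.35*k^2 + 5.47*k + 5.7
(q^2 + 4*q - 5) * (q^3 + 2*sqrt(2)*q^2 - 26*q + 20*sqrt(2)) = q^5 + 2*sqrt(2)*q^4 + 4*q^4 - 31*q^3 + 8*sqrt(2)*q^3 - 104*q^2 + 10*sqrt(2)*q^2 + 80*sqrt(2)*q + 130*q - 100*sqrt(2)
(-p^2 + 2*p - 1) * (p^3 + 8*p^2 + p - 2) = -p^5 - 6*p^4 + 14*p^3 - 4*p^2 - 5*p + 2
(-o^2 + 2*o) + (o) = -o^2 + 3*o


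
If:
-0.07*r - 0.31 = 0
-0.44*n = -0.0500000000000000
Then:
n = 0.11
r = -4.43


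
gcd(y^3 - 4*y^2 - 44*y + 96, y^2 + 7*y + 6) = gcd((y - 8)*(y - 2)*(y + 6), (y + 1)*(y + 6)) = y + 6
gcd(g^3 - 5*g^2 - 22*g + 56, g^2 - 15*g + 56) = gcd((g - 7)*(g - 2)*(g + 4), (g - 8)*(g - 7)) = g - 7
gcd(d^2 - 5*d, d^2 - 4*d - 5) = d - 5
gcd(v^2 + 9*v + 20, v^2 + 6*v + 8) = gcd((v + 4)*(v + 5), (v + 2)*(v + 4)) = v + 4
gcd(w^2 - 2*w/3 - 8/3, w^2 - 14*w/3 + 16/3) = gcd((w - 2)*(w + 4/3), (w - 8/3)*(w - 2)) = w - 2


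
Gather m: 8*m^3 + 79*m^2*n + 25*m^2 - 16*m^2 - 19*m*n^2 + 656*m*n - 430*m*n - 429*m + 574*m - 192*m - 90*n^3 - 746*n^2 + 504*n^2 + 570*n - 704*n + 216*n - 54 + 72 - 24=8*m^3 + m^2*(79*n + 9) + m*(-19*n^2 + 226*n - 47) - 90*n^3 - 242*n^2 + 82*n - 6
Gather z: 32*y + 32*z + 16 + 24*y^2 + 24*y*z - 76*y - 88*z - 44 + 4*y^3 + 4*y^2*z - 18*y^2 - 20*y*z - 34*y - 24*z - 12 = 4*y^3 + 6*y^2 - 78*y + z*(4*y^2 + 4*y - 80) - 40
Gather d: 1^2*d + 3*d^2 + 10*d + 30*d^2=33*d^2 + 11*d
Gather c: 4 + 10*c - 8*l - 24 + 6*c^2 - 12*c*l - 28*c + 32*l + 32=6*c^2 + c*(-12*l - 18) + 24*l + 12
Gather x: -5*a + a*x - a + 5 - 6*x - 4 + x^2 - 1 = -6*a + x^2 + x*(a - 6)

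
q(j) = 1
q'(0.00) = 0.00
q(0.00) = 1.00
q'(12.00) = 0.00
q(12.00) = 1.00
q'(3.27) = 0.00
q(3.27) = 1.00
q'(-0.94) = 0.00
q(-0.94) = 1.00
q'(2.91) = 0.00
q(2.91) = 1.00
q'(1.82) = 0.00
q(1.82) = 1.00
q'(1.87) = 0.00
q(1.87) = 1.00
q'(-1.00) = 0.00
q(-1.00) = 1.00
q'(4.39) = 0.00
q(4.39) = 1.00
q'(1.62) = 0.00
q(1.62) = 1.00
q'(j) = 0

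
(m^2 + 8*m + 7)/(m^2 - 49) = (m + 1)/(m - 7)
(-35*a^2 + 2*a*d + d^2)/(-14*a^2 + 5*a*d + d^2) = (5*a - d)/(2*a - d)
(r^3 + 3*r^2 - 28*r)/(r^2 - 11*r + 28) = r*(r + 7)/(r - 7)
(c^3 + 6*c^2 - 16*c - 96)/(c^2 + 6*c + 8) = (c^2 + 2*c - 24)/(c + 2)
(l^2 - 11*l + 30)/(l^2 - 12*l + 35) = (l - 6)/(l - 7)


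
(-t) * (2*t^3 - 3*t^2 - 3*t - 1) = -2*t^4 + 3*t^3 + 3*t^2 + t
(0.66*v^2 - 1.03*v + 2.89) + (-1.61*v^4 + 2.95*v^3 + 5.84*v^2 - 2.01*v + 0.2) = -1.61*v^4 + 2.95*v^3 + 6.5*v^2 - 3.04*v + 3.09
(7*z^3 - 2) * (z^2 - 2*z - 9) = 7*z^5 - 14*z^4 - 63*z^3 - 2*z^2 + 4*z + 18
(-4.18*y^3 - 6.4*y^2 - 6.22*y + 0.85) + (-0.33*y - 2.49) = -4.18*y^3 - 6.4*y^2 - 6.55*y - 1.64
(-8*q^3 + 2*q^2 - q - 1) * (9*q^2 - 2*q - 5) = -72*q^5 + 34*q^4 + 27*q^3 - 17*q^2 + 7*q + 5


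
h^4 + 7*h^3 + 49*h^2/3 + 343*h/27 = h*(h + 7/3)^3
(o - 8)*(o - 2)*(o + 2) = o^3 - 8*o^2 - 4*o + 32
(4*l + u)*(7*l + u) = 28*l^2 + 11*l*u + u^2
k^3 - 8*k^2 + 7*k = k*(k - 7)*(k - 1)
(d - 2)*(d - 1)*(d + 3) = d^3 - 7*d + 6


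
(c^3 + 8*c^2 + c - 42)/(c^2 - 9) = (c^2 + 5*c - 14)/(c - 3)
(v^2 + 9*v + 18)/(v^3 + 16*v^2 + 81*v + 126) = 1/(v + 7)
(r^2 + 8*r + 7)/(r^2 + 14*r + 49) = (r + 1)/(r + 7)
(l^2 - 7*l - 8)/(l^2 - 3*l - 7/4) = 4*(-l^2 + 7*l + 8)/(-4*l^2 + 12*l + 7)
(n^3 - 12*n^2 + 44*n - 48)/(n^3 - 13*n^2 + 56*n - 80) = (n^2 - 8*n + 12)/(n^2 - 9*n + 20)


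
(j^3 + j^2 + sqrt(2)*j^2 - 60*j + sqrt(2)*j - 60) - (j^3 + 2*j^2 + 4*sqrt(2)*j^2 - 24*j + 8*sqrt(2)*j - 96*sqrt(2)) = -3*sqrt(2)*j^2 - j^2 - 36*j - 7*sqrt(2)*j - 60 + 96*sqrt(2)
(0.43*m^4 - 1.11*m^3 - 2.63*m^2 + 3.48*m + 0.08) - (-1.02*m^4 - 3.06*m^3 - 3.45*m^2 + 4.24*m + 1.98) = 1.45*m^4 + 1.95*m^3 + 0.82*m^2 - 0.76*m - 1.9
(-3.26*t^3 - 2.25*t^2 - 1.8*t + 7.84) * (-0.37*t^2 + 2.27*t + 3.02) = 1.2062*t^5 - 6.5677*t^4 - 14.2867*t^3 - 13.7818*t^2 + 12.3608*t + 23.6768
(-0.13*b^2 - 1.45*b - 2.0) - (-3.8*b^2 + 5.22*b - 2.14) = 3.67*b^2 - 6.67*b + 0.14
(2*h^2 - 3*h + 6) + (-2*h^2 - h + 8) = 14 - 4*h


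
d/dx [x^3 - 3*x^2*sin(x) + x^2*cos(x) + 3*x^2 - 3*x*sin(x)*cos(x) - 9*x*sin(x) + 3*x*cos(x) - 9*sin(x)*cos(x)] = -x^2*sin(x) - 3*x^2*cos(x) + 3*x^2 - 9*x*sin(x) - 7*x*cos(x) - 3*x*cos(2*x) + 6*x - 9*sin(x) - 3*sin(2*x)/2 + 3*cos(x) - 9*cos(2*x)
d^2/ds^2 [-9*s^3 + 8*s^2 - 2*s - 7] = 16 - 54*s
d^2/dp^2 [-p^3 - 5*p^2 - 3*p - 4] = -6*p - 10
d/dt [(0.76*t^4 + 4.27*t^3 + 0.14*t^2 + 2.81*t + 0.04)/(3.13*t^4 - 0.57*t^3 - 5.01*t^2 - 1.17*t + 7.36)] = (-13.7983*t^6 - 8.4916*t^5 - 50.3664*t^4 + 15.0852*t^3 + 108.2643*t^2 + 2.4616*t + 20.7284)/(9.7969*t^8 - 3.5682*t^7 - 31.0377*t^6 - 1.6128*t^5 + 72.5075*t^4 + 3.333*t^3 - 72.3783*t^2 - 17.2224*t + 54.1696)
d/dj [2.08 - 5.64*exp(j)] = -5.64*exp(j)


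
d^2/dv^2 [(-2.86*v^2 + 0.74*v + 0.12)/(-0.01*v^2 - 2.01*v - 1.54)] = (-4.33680868994202e-19*v^4 - 0.11512*v^3 - 0.264336*v^2 + 0.0539040000000028*v + 17.180816)/(1.0e-6*v^6 + 0.000603*v^5 + 0.121665*v^4 + 8.306325*v^3 + 18.73641*v^2 + 14.300748*v + 3.652264)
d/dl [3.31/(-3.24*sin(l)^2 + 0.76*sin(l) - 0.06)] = (21.4488*sin(l) - 2.5156)*cos(l)/(3.24*sin(l)^2 - 0.76*sin(l) + 0.06)^2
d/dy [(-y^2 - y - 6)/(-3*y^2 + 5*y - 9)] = (-8*y^2 - 18*y + 39)/(9*y^4 - 30*y^3 + 79*y^2 - 90*y + 81)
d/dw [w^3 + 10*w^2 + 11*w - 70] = 3*w^2 + 20*w + 11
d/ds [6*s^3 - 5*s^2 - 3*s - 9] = 18*s^2 - 10*s - 3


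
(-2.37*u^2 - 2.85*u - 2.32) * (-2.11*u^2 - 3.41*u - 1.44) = 5.0007*u^4 + 14.0952*u^3 + 18.0265*u^2 + 12.0152*u + 3.3408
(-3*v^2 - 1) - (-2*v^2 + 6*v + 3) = -v^2 - 6*v - 4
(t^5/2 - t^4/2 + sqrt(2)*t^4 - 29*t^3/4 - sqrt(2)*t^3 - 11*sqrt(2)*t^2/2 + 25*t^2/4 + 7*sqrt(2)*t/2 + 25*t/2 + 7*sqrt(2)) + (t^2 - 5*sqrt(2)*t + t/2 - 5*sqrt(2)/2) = t^5/2 - t^4/2 + sqrt(2)*t^4 - 29*t^3/4 - sqrt(2)*t^3 - 11*sqrt(2)*t^2/2 + 29*t^2/4 - 3*sqrt(2)*t/2 + 13*t + 9*sqrt(2)/2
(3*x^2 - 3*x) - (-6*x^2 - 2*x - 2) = 9*x^2 - x + 2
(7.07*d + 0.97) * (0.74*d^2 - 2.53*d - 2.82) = 5.2318*d^3 - 17.1693*d^2 - 22.3915*d - 2.7354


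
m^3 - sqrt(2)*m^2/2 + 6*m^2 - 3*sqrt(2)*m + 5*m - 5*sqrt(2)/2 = (m + 1)*(m + 5)*(m - sqrt(2)/2)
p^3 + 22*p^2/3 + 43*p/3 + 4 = (p + 1/3)*(p + 3)*(p + 4)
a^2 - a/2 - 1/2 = (a - 1)*(a + 1/2)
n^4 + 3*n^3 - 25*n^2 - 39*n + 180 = (n - 3)^2*(n + 4)*(n + 5)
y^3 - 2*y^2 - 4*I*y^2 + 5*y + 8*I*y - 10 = (y - 2)*(y - 5*I)*(y + I)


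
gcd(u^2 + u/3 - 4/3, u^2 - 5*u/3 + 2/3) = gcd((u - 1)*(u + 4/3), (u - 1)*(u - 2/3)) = u - 1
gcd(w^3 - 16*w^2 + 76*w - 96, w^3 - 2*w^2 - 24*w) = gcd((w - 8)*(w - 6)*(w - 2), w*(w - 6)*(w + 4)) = w - 6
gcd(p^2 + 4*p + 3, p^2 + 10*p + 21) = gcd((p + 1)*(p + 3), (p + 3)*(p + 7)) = p + 3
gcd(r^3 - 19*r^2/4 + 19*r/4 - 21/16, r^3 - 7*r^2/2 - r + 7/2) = r - 7/2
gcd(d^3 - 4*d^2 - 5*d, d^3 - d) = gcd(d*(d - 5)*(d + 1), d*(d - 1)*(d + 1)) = d^2 + d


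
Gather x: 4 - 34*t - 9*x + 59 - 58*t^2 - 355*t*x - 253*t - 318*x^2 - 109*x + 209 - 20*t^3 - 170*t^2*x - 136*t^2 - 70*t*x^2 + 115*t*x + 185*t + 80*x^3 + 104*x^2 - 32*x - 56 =-20*t^3 - 194*t^2 - 102*t + 80*x^3 + x^2*(-70*t - 214) + x*(-170*t^2 - 240*t - 150) + 216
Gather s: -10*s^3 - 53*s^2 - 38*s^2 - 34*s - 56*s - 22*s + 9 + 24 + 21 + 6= -10*s^3 - 91*s^2 - 112*s + 60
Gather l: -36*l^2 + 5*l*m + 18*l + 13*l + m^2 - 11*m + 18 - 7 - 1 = -36*l^2 + l*(5*m + 31) + m^2 - 11*m + 10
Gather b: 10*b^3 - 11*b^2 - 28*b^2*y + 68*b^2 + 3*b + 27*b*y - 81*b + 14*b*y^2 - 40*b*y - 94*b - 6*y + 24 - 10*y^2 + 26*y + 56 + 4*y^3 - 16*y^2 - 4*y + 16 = 10*b^3 + b^2*(57 - 28*y) + b*(14*y^2 - 13*y - 172) + 4*y^3 - 26*y^2 + 16*y + 96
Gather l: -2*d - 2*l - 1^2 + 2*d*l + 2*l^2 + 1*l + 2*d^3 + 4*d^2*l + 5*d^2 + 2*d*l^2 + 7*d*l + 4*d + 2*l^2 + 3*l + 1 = 2*d^3 + 5*d^2 + 2*d + l^2*(2*d + 4) + l*(4*d^2 + 9*d + 2)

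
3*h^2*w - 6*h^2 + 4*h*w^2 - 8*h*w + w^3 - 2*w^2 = (h + w)*(3*h + w)*(w - 2)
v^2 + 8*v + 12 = (v + 2)*(v + 6)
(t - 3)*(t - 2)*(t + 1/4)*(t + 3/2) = t^4 - 13*t^3/4 - 19*t^2/8 + 69*t/8 + 9/4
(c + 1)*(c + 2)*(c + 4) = c^3 + 7*c^2 + 14*c + 8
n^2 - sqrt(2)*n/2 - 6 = (n - 2*sqrt(2))*(n + 3*sqrt(2)/2)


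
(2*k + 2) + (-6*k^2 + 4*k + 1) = -6*k^2 + 6*k + 3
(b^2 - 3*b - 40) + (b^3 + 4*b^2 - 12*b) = b^3 + 5*b^2 - 15*b - 40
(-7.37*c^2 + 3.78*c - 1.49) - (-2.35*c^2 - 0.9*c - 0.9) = -5.02*c^2 + 4.68*c - 0.59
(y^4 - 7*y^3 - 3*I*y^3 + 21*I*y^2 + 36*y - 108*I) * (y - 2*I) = y^5 - 7*y^4 - 5*I*y^4 - 6*y^3 + 35*I*y^3 + 78*y^2 - 180*I*y - 216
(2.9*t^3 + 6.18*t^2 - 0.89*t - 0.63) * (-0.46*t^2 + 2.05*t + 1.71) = -1.334*t^5 + 3.1022*t^4 + 18.0374*t^3 + 9.0331*t^2 - 2.8134*t - 1.0773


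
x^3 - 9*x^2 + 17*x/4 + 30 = (x - 8)*(x - 5/2)*(x + 3/2)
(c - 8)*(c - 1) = c^2 - 9*c + 8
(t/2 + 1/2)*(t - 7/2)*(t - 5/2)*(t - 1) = t^4/2 - 3*t^3 + 31*t^2/8 + 3*t - 35/8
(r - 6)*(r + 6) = r^2 - 36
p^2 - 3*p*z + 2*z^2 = (p - 2*z)*(p - z)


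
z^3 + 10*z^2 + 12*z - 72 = (z - 2)*(z + 6)^2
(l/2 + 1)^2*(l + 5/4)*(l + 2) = l^4/4 + 29*l^3/16 + 39*l^2/8 + 23*l/4 + 5/2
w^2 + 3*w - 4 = (w - 1)*(w + 4)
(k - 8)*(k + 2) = k^2 - 6*k - 16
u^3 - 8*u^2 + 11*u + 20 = (u - 5)*(u - 4)*(u + 1)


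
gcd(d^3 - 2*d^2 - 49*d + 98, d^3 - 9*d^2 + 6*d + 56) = d - 7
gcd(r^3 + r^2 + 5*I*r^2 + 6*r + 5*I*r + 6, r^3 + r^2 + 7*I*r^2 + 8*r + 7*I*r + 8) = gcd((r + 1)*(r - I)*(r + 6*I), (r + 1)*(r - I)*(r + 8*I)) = r^2 + r*(1 - I) - I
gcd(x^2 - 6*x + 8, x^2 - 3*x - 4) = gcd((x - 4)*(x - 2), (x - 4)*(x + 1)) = x - 4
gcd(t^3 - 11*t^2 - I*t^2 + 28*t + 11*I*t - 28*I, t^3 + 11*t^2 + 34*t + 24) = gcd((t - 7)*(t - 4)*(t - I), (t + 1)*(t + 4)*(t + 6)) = 1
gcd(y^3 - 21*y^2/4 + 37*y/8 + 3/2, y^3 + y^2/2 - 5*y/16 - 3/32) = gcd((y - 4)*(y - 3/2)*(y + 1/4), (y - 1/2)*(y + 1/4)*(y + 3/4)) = y + 1/4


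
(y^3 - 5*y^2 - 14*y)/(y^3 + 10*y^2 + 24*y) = (y^2 - 5*y - 14)/(y^2 + 10*y + 24)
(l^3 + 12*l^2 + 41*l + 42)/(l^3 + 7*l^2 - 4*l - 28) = (l + 3)/(l - 2)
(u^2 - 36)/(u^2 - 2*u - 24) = (u + 6)/(u + 4)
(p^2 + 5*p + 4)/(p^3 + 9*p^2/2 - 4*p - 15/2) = 2*(p + 4)/(2*p^2 + 7*p - 15)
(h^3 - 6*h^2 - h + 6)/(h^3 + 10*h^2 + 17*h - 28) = (h^2 - 5*h - 6)/(h^2 + 11*h + 28)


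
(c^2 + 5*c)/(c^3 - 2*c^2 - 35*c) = 1/(c - 7)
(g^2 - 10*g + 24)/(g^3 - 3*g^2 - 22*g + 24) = (g - 4)/(g^2 + 3*g - 4)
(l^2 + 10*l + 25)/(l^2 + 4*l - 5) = (l + 5)/(l - 1)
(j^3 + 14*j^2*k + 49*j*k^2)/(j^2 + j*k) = (j^2 + 14*j*k + 49*k^2)/(j + k)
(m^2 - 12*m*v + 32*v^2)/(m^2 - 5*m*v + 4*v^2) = (-m + 8*v)/(-m + v)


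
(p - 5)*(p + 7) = p^2 + 2*p - 35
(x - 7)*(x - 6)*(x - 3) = x^3 - 16*x^2 + 81*x - 126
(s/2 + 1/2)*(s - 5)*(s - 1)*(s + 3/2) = s^4/2 - 7*s^3/4 - 17*s^2/4 + 7*s/4 + 15/4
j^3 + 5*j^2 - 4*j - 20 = (j - 2)*(j + 2)*(j + 5)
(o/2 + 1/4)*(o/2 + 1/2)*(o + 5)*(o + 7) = o^4/4 + 27*o^3/8 + 107*o^2/8 + 117*o/8 + 35/8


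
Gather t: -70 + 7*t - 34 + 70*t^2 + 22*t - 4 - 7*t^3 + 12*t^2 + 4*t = -7*t^3 + 82*t^2 + 33*t - 108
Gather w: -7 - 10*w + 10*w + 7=0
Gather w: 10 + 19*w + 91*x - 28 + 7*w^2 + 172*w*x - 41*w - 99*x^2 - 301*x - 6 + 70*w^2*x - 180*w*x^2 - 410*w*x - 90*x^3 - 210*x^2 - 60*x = w^2*(70*x + 7) + w*(-180*x^2 - 238*x - 22) - 90*x^3 - 309*x^2 - 270*x - 24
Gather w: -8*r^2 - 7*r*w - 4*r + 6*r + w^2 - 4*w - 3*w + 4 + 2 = -8*r^2 + 2*r + w^2 + w*(-7*r - 7) + 6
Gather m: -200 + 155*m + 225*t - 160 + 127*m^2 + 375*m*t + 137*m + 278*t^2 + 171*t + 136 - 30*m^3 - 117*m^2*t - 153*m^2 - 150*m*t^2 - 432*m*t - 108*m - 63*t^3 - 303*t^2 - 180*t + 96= -30*m^3 + m^2*(-117*t - 26) + m*(-150*t^2 - 57*t + 184) - 63*t^3 - 25*t^2 + 216*t - 128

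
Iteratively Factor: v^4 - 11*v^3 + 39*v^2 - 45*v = (v)*(v^3 - 11*v^2 + 39*v - 45) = v*(v - 5)*(v^2 - 6*v + 9) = v*(v - 5)*(v - 3)*(v - 3)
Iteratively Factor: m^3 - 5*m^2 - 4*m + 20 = (m - 2)*(m^2 - 3*m - 10) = (m - 2)*(m + 2)*(m - 5)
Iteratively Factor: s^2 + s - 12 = (s + 4)*(s - 3)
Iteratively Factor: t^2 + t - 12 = (t + 4)*(t - 3)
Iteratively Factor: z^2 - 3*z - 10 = (z - 5)*(z + 2)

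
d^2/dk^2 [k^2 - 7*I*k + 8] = 2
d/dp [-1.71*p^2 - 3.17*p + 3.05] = -3.42*p - 3.17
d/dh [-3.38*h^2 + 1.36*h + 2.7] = 1.36 - 6.76*h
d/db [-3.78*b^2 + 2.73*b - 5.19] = 2.73 - 7.56*b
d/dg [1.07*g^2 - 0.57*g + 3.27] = 2.14*g - 0.57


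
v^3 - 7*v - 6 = (v - 3)*(v + 1)*(v + 2)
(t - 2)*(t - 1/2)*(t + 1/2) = t^3 - 2*t^2 - t/4 + 1/2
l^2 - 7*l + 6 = (l - 6)*(l - 1)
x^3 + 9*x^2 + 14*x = x*(x + 2)*(x + 7)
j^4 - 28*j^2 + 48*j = j*(j - 4)*(j - 2)*(j + 6)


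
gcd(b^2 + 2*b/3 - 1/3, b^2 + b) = b + 1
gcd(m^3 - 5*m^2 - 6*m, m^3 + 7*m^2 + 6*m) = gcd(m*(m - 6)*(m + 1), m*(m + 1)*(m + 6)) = m^2 + m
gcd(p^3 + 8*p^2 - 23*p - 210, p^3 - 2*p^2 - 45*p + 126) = p + 7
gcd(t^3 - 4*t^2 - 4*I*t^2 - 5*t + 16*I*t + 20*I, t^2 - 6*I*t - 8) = t - 4*I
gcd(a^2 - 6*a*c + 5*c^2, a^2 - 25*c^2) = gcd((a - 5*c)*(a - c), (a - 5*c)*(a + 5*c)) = a - 5*c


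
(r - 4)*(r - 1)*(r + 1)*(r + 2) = r^4 - 2*r^3 - 9*r^2 + 2*r + 8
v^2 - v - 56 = (v - 8)*(v + 7)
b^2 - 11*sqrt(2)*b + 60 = (b - 6*sqrt(2))*(b - 5*sqrt(2))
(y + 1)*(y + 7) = y^2 + 8*y + 7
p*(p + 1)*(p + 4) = p^3 + 5*p^2 + 4*p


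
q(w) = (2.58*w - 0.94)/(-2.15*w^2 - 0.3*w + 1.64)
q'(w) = (2.58*w - 0.94)*(4.3*w + 0.3)/(-2.15*w^2 - 0.3*w + 1.64)^2 + 2.58/(-2.15*w^2 - 0.3*w + 1.64)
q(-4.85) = 0.28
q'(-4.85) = 0.07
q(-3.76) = 0.39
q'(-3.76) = 0.13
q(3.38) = -0.33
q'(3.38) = 0.09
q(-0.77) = -4.91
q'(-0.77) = 29.11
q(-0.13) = -0.78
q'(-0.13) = 1.69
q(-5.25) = 0.26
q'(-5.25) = 0.06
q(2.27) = -0.49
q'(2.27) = 0.23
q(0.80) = 46.83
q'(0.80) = 7405.69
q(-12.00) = 0.10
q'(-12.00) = 0.01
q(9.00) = -0.13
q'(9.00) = 0.01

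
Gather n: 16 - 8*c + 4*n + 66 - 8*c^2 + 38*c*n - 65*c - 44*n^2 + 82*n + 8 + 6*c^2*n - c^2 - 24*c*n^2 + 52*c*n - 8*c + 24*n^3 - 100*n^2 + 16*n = -9*c^2 - 81*c + 24*n^3 + n^2*(-24*c - 144) + n*(6*c^2 + 90*c + 102) + 90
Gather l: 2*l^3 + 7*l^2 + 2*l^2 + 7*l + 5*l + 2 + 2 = 2*l^3 + 9*l^2 + 12*l + 4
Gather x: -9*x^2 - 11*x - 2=-9*x^2 - 11*x - 2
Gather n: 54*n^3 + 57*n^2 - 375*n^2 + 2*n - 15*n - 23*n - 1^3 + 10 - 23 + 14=54*n^3 - 318*n^2 - 36*n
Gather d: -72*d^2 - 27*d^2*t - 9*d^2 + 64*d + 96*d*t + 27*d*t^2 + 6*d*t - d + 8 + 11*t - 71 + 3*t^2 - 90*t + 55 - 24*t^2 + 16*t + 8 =d^2*(-27*t - 81) + d*(27*t^2 + 102*t + 63) - 21*t^2 - 63*t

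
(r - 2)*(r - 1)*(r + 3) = r^3 - 7*r + 6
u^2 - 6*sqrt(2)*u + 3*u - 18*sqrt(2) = (u + 3)*(u - 6*sqrt(2))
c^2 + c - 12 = (c - 3)*(c + 4)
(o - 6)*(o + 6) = o^2 - 36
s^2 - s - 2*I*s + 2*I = (s - 1)*(s - 2*I)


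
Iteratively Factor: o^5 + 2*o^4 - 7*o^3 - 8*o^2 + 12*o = (o + 3)*(o^4 - o^3 - 4*o^2 + 4*o) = (o - 2)*(o + 3)*(o^3 + o^2 - 2*o) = o*(o - 2)*(o + 3)*(o^2 + o - 2) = o*(o - 2)*(o - 1)*(o + 3)*(o + 2)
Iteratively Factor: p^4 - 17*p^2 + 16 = (p + 1)*(p^3 - p^2 - 16*p + 16) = (p + 1)*(p + 4)*(p^2 - 5*p + 4) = (p - 4)*(p + 1)*(p + 4)*(p - 1)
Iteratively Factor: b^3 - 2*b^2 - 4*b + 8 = (b + 2)*(b^2 - 4*b + 4) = (b - 2)*(b + 2)*(b - 2)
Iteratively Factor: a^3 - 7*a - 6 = (a + 2)*(a^2 - 2*a - 3) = (a + 1)*(a + 2)*(a - 3)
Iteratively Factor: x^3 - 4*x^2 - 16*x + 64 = (x - 4)*(x^2 - 16) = (x - 4)^2*(x + 4)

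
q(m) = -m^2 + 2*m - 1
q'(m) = 2 - 2*m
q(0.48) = -0.27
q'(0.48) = 1.04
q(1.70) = -0.49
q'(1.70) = -1.40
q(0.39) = -0.37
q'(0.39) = 1.22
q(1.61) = -0.37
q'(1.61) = -1.22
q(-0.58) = -2.50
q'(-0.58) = 3.16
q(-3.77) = -22.75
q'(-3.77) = 9.54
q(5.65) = -21.62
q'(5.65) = -9.30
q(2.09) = -1.19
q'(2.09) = -2.18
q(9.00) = -64.00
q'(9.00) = -16.00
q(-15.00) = -256.00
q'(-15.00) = 32.00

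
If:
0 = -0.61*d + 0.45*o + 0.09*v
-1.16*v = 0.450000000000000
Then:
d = 0.737704918032787*o - 0.0572357263990955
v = -0.39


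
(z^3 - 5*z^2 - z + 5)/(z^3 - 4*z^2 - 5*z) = (z - 1)/z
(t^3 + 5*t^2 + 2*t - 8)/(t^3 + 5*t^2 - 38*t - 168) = (t^2 + t - 2)/(t^2 + t - 42)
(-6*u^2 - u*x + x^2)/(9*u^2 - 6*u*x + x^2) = (2*u + x)/(-3*u + x)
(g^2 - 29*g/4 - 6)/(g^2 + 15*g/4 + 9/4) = (g - 8)/(g + 3)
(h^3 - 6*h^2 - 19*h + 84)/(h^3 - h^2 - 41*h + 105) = (h^2 - 3*h - 28)/(h^2 + 2*h - 35)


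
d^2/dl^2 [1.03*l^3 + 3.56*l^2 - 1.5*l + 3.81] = 6.18*l + 7.12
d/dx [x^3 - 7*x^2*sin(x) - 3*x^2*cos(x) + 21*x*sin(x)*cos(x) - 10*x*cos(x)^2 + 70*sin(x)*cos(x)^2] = 3*x^2*sin(x) - 7*x^2*cos(x) + 3*x^2 - 14*x*sin(x) + 10*x*sin(2*x) - 6*x*cos(x) + 21*x*cos(2*x) + 21*sin(2*x)/2 + 35*cos(x)/2 - 5*cos(2*x) + 105*cos(3*x)/2 - 5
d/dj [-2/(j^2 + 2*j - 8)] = 4*(j + 1)/(j^2 + 2*j - 8)^2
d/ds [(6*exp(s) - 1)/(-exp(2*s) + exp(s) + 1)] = (6*exp(2*s) - 2*exp(s) + 7)*exp(s)/(exp(4*s) - 2*exp(3*s) - exp(2*s) + 2*exp(s) + 1)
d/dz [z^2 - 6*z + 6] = 2*z - 6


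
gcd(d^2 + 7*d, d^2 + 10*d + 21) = d + 7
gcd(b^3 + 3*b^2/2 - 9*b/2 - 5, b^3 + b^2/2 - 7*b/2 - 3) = b^2 - b - 2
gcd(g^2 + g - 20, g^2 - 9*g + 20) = g - 4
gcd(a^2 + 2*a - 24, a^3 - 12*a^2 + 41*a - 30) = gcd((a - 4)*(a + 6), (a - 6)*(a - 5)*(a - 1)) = 1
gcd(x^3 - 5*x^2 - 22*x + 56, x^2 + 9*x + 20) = x + 4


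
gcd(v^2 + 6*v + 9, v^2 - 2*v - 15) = v + 3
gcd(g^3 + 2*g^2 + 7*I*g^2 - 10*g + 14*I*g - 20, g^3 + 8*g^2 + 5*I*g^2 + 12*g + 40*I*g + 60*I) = g^2 + g*(2 + 5*I) + 10*I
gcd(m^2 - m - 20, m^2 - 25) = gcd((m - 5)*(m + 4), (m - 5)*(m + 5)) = m - 5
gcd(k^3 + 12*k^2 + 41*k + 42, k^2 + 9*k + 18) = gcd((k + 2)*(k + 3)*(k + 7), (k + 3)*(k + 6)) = k + 3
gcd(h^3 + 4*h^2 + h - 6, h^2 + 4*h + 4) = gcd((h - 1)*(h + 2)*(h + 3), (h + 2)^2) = h + 2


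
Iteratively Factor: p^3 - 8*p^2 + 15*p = (p)*(p^2 - 8*p + 15) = p*(p - 5)*(p - 3)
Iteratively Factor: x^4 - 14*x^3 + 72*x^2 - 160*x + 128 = (x - 4)*(x^3 - 10*x^2 + 32*x - 32) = (x - 4)^2*(x^2 - 6*x + 8) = (x - 4)^2*(x - 2)*(x - 4)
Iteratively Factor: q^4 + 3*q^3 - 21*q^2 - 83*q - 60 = (q - 5)*(q^3 + 8*q^2 + 19*q + 12) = (q - 5)*(q + 3)*(q^2 + 5*q + 4) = (q - 5)*(q + 3)*(q + 4)*(q + 1)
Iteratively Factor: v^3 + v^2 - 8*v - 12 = (v + 2)*(v^2 - v - 6) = (v + 2)^2*(v - 3)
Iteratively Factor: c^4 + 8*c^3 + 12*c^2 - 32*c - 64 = (c + 4)*(c^3 + 4*c^2 - 4*c - 16) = (c - 2)*(c + 4)*(c^2 + 6*c + 8) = (c - 2)*(c + 2)*(c + 4)*(c + 4)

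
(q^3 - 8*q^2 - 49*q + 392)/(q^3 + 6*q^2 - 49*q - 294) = (q - 8)/(q + 6)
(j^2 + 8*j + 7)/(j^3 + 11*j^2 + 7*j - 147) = (j + 1)/(j^2 + 4*j - 21)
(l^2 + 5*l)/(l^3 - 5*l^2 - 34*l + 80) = l/(l^2 - 10*l + 16)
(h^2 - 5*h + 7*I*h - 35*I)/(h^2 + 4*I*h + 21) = (h - 5)/(h - 3*I)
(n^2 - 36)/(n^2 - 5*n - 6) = (n + 6)/(n + 1)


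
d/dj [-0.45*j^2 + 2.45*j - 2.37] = 2.45 - 0.9*j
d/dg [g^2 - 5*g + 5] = 2*g - 5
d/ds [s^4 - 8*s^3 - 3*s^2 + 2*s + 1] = 4*s^3 - 24*s^2 - 6*s + 2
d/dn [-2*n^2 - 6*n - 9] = -4*n - 6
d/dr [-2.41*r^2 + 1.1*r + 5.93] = 1.1 - 4.82*r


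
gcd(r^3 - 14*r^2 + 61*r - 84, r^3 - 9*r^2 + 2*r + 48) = r - 3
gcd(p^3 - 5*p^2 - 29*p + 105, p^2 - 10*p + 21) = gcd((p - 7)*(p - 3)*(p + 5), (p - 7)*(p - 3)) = p^2 - 10*p + 21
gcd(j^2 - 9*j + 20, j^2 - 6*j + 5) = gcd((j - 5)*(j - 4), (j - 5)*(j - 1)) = j - 5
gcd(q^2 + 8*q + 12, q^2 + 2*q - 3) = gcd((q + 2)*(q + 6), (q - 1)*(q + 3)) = 1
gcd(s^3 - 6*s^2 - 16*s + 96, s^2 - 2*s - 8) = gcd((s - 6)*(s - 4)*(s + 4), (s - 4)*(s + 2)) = s - 4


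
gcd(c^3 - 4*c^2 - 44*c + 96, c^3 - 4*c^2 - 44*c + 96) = c^3 - 4*c^2 - 44*c + 96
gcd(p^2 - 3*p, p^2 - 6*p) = p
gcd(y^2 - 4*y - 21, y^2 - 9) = y + 3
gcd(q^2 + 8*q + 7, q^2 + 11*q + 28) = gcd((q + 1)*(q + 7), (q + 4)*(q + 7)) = q + 7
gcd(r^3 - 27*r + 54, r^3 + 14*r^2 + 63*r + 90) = r + 6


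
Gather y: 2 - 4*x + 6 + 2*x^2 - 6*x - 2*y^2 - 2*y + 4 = 2*x^2 - 10*x - 2*y^2 - 2*y + 12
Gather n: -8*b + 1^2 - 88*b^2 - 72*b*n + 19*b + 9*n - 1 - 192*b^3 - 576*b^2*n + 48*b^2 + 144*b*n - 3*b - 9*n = -192*b^3 - 40*b^2 + 8*b + n*(-576*b^2 + 72*b)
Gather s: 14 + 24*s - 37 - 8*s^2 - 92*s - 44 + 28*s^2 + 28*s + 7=20*s^2 - 40*s - 60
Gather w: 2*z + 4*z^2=4*z^2 + 2*z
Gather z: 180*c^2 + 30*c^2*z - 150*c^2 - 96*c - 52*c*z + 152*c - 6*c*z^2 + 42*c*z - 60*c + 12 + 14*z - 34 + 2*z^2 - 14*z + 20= 30*c^2 - 4*c + z^2*(2 - 6*c) + z*(30*c^2 - 10*c) - 2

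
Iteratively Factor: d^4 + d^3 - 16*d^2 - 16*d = (d + 1)*(d^3 - 16*d) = (d - 4)*(d + 1)*(d^2 + 4*d) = (d - 4)*(d + 1)*(d + 4)*(d)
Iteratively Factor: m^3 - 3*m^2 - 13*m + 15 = (m + 3)*(m^2 - 6*m + 5) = (m - 5)*(m + 3)*(m - 1)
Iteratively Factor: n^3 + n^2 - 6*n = (n - 2)*(n^2 + 3*n) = n*(n - 2)*(n + 3)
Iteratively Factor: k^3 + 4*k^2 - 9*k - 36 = (k - 3)*(k^2 + 7*k + 12) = (k - 3)*(k + 4)*(k + 3)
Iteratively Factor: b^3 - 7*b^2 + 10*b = (b - 2)*(b^2 - 5*b) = b*(b - 2)*(b - 5)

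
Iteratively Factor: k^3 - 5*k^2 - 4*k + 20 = (k - 5)*(k^2 - 4) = (k - 5)*(k - 2)*(k + 2)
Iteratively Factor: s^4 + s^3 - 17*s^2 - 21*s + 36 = (s - 1)*(s^3 + 2*s^2 - 15*s - 36) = (s - 4)*(s - 1)*(s^2 + 6*s + 9) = (s - 4)*(s - 1)*(s + 3)*(s + 3)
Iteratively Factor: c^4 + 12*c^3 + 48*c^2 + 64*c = (c + 4)*(c^3 + 8*c^2 + 16*c) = (c + 4)^2*(c^2 + 4*c) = (c + 4)^3*(c)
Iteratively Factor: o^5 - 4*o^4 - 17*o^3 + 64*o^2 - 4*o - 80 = (o + 4)*(o^4 - 8*o^3 + 15*o^2 + 4*o - 20) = (o - 5)*(o + 4)*(o^3 - 3*o^2 + 4) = (o - 5)*(o - 2)*(o + 4)*(o^2 - o - 2) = (o - 5)*(o - 2)^2*(o + 4)*(o + 1)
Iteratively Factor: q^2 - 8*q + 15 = (q - 5)*(q - 3)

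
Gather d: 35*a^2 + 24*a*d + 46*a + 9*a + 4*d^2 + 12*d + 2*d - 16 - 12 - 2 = 35*a^2 + 55*a + 4*d^2 + d*(24*a + 14) - 30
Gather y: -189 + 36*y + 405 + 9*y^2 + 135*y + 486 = 9*y^2 + 171*y + 702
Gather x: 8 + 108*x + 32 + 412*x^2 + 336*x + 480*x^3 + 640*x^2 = 480*x^3 + 1052*x^2 + 444*x + 40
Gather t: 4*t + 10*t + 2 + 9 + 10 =14*t + 21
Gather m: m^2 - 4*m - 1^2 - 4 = m^2 - 4*m - 5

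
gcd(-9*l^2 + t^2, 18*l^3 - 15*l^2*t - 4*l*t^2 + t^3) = 3*l + t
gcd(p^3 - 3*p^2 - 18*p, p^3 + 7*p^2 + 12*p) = p^2 + 3*p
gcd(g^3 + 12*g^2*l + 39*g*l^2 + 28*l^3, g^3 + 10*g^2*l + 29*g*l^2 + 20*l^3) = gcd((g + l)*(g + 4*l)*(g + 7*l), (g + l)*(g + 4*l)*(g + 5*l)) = g^2 + 5*g*l + 4*l^2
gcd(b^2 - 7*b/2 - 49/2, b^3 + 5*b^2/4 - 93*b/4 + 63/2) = 1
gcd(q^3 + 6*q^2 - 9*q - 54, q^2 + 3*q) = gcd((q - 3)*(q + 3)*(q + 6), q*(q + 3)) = q + 3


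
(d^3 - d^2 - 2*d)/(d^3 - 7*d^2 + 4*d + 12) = d/(d - 6)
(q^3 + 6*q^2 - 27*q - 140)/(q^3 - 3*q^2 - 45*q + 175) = (q + 4)/(q - 5)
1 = 1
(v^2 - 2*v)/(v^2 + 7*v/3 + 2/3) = 3*v*(v - 2)/(3*v^2 + 7*v + 2)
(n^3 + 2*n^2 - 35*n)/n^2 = n + 2 - 35/n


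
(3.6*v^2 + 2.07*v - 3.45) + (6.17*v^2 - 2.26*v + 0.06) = 9.77*v^2 - 0.19*v - 3.39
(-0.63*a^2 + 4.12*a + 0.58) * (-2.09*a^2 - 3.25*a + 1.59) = 1.3167*a^4 - 6.5633*a^3 - 15.6039*a^2 + 4.6658*a + 0.9222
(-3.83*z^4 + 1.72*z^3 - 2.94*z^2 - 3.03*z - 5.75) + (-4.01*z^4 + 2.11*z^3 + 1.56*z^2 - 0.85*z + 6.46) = -7.84*z^4 + 3.83*z^3 - 1.38*z^2 - 3.88*z + 0.71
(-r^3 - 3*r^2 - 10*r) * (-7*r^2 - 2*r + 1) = 7*r^5 + 23*r^4 + 75*r^3 + 17*r^2 - 10*r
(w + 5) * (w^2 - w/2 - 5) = w^3 + 9*w^2/2 - 15*w/2 - 25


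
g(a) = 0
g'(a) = 0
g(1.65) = 0.00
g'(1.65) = 0.00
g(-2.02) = 0.00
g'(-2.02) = 0.00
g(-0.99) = 0.00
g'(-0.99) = 0.00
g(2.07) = 0.00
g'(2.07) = 0.00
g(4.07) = 0.00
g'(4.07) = 0.00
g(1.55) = 0.00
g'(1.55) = 0.00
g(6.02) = 0.00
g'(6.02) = 0.00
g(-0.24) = 0.00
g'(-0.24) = 0.00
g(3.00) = 0.00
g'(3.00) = 0.00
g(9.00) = 0.00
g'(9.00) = 0.00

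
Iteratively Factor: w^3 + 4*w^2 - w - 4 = (w + 1)*(w^2 + 3*w - 4) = (w + 1)*(w + 4)*(w - 1)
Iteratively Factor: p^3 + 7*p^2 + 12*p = (p + 3)*(p^2 + 4*p) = (p + 3)*(p + 4)*(p)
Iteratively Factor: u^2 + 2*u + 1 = (u + 1)*(u + 1)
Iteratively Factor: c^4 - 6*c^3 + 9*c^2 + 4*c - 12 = (c - 3)*(c^3 - 3*c^2 + 4) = (c - 3)*(c - 2)*(c^2 - c - 2) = (c - 3)*(c - 2)^2*(c + 1)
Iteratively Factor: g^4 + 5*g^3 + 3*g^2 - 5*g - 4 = (g + 1)*(g^3 + 4*g^2 - g - 4) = (g - 1)*(g + 1)*(g^2 + 5*g + 4) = (g - 1)*(g + 1)^2*(g + 4)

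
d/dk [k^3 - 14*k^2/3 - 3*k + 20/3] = 3*k^2 - 28*k/3 - 3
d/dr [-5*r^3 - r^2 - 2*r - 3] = -15*r^2 - 2*r - 2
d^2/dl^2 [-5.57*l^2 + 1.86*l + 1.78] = -11.1400000000000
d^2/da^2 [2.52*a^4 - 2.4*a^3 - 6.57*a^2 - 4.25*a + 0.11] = 30.24*a^2 - 14.4*a - 13.14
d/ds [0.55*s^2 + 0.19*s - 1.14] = 1.1*s + 0.19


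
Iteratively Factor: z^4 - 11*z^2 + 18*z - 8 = (z + 4)*(z^3 - 4*z^2 + 5*z - 2) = (z - 2)*(z + 4)*(z^2 - 2*z + 1) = (z - 2)*(z - 1)*(z + 4)*(z - 1)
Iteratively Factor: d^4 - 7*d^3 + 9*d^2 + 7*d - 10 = (d - 1)*(d^3 - 6*d^2 + 3*d + 10) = (d - 1)*(d + 1)*(d^2 - 7*d + 10) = (d - 2)*(d - 1)*(d + 1)*(d - 5)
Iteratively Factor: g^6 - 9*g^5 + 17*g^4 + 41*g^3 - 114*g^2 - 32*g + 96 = (g + 2)*(g^5 - 11*g^4 + 39*g^3 - 37*g^2 - 40*g + 48) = (g - 4)*(g + 2)*(g^4 - 7*g^3 + 11*g^2 + 7*g - 12) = (g - 4)*(g - 3)*(g + 2)*(g^3 - 4*g^2 - g + 4) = (g - 4)*(g - 3)*(g + 1)*(g + 2)*(g^2 - 5*g + 4) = (g - 4)*(g - 3)*(g - 1)*(g + 1)*(g + 2)*(g - 4)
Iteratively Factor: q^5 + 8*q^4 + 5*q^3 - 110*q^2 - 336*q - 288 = (q + 3)*(q^4 + 5*q^3 - 10*q^2 - 80*q - 96) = (q - 4)*(q + 3)*(q^3 + 9*q^2 + 26*q + 24) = (q - 4)*(q + 3)^2*(q^2 + 6*q + 8) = (q - 4)*(q + 2)*(q + 3)^2*(q + 4)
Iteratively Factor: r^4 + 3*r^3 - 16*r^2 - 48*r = (r)*(r^3 + 3*r^2 - 16*r - 48) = r*(r - 4)*(r^2 + 7*r + 12) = r*(r - 4)*(r + 4)*(r + 3)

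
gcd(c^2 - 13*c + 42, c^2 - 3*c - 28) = c - 7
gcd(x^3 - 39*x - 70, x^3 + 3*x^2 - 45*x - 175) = x^2 - 2*x - 35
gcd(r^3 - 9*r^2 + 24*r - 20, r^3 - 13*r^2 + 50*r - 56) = r - 2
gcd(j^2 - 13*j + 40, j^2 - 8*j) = j - 8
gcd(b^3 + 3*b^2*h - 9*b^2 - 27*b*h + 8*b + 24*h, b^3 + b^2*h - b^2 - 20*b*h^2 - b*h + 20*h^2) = b - 1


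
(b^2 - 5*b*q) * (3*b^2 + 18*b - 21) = 3*b^4 - 15*b^3*q + 18*b^3 - 90*b^2*q - 21*b^2 + 105*b*q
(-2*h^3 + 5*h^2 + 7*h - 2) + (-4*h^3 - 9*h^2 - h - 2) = -6*h^3 - 4*h^2 + 6*h - 4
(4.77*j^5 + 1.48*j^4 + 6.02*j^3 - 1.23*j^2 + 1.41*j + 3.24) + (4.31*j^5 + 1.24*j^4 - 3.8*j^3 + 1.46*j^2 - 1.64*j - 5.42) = 9.08*j^5 + 2.72*j^4 + 2.22*j^3 + 0.23*j^2 - 0.23*j - 2.18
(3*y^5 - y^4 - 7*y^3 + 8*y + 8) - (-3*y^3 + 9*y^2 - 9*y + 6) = 3*y^5 - y^4 - 4*y^3 - 9*y^2 + 17*y + 2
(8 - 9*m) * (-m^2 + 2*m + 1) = 9*m^3 - 26*m^2 + 7*m + 8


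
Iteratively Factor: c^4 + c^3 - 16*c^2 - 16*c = (c)*(c^3 + c^2 - 16*c - 16) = c*(c + 4)*(c^2 - 3*c - 4) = c*(c + 1)*(c + 4)*(c - 4)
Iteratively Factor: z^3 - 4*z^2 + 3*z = (z - 1)*(z^2 - 3*z) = z*(z - 1)*(z - 3)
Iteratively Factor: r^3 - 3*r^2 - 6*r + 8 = (r - 4)*(r^2 + r - 2) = (r - 4)*(r - 1)*(r + 2)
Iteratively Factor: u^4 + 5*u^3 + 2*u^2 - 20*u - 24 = (u + 2)*(u^3 + 3*u^2 - 4*u - 12) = (u + 2)*(u + 3)*(u^2 - 4) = (u + 2)^2*(u + 3)*(u - 2)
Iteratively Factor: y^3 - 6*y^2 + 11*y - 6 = (y - 1)*(y^2 - 5*y + 6) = (y - 3)*(y - 1)*(y - 2)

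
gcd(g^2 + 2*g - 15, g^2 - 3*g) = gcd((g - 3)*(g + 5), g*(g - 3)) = g - 3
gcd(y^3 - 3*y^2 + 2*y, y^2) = y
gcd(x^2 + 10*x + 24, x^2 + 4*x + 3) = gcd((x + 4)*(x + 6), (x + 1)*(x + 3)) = 1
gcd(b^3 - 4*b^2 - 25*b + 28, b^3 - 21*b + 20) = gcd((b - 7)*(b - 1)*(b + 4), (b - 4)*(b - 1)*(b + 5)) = b - 1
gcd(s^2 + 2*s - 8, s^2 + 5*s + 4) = s + 4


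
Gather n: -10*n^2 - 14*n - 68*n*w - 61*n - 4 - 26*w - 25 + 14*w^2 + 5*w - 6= -10*n^2 + n*(-68*w - 75) + 14*w^2 - 21*w - 35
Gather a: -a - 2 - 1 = -a - 3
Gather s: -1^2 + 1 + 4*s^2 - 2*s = 4*s^2 - 2*s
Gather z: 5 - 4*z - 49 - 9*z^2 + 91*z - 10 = -9*z^2 + 87*z - 54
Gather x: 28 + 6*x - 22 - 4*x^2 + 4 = -4*x^2 + 6*x + 10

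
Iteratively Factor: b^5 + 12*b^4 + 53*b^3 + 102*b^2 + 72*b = (b + 2)*(b^4 + 10*b^3 + 33*b^2 + 36*b) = b*(b + 2)*(b^3 + 10*b^2 + 33*b + 36) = b*(b + 2)*(b + 3)*(b^2 + 7*b + 12) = b*(b + 2)*(b + 3)*(b + 4)*(b + 3)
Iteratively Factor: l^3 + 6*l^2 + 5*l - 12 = (l - 1)*(l^2 + 7*l + 12) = (l - 1)*(l + 4)*(l + 3)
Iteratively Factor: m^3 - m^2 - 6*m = (m - 3)*(m^2 + 2*m) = (m - 3)*(m + 2)*(m)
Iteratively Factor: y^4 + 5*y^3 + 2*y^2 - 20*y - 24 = (y + 2)*(y^3 + 3*y^2 - 4*y - 12) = (y + 2)*(y + 3)*(y^2 - 4) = (y + 2)^2*(y + 3)*(y - 2)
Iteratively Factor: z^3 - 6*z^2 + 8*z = (z - 4)*(z^2 - 2*z) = (z - 4)*(z - 2)*(z)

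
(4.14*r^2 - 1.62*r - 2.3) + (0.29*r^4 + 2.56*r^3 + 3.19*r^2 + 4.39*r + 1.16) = 0.29*r^4 + 2.56*r^3 + 7.33*r^2 + 2.77*r - 1.14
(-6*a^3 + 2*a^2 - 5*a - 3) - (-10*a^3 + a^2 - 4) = 4*a^3 + a^2 - 5*a + 1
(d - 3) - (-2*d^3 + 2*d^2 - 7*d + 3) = 2*d^3 - 2*d^2 + 8*d - 6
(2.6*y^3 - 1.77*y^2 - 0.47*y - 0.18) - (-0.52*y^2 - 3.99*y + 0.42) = 2.6*y^3 - 1.25*y^2 + 3.52*y - 0.6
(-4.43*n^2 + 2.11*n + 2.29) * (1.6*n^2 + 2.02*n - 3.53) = -7.088*n^4 - 5.5726*n^3 + 23.5641*n^2 - 2.8225*n - 8.0837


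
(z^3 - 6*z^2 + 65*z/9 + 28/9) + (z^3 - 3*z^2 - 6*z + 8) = 2*z^3 - 9*z^2 + 11*z/9 + 100/9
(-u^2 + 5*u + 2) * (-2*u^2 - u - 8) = 2*u^4 - 9*u^3 - u^2 - 42*u - 16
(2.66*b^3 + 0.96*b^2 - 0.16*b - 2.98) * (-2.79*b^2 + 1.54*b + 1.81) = -7.4214*b^5 + 1.418*b^4 + 6.7394*b^3 + 9.8054*b^2 - 4.8788*b - 5.3938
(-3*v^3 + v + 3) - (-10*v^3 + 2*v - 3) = 7*v^3 - v + 6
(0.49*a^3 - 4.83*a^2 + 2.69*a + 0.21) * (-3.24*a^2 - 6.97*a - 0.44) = -1.5876*a^5 + 12.2339*a^4 + 24.7339*a^3 - 17.3045*a^2 - 2.6473*a - 0.0924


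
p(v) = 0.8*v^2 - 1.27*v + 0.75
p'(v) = 1.6*v - 1.27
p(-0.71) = 2.05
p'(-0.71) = -2.41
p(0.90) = 0.26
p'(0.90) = 0.17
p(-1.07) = 3.02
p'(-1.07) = -2.98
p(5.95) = 21.52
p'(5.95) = 8.25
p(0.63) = 0.27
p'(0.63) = -0.26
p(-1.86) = 5.88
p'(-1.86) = -4.25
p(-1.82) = 5.71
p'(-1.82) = -4.18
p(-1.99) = 6.45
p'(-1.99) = -4.45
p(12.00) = 100.71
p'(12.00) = 17.93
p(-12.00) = 131.19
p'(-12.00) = -20.47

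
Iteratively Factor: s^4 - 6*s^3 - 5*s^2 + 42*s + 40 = (s - 5)*(s^3 - s^2 - 10*s - 8) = (s - 5)*(s + 2)*(s^2 - 3*s - 4) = (s - 5)*(s + 1)*(s + 2)*(s - 4)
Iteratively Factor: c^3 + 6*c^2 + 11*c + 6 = (c + 2)*(c^2 + 4*c + 3) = (c + 2)*(c + 3)*(c + 1)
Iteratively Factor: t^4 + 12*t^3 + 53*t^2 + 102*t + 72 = (t + 3)*(t^3 + 9*t^2 + 26*t + 24) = (t + 3)*(t + 4)*(t^2 + 5*t + 6) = (t + 2)*(t + 3)*(t + 4)*(t + 3)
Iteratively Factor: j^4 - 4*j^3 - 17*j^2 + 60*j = (j - 5)*(j^3 + j^2 - 12*j) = (j - 5)*(j + 4)*(j^2 - 3*j) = j*(j - 5)*(j + 4)*(j - 3)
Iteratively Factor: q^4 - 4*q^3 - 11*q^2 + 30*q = (q - 2)*(q^3 - 2*q^2 - 15*q) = (q - 2)*(q + 3)*(q^2 - 5*q) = q*(q - 2)*(q + 3)*(q - 5)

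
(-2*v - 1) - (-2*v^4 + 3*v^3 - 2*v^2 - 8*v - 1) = 2*v^4 - 3*v^3 + 2*v^2 + 6*v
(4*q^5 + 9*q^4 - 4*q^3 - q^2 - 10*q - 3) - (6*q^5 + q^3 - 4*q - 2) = -2*q^5 + 9*q^4 - 5*q^3 - q^2 - 6*q - 1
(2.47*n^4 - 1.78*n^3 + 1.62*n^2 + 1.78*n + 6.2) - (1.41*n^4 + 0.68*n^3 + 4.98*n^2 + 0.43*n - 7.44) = 1.06*n^4 - 2.46*n^3 - 3.36*n^2 + 1.35*n + 13.64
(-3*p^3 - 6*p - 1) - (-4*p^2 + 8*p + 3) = -3*p^3 + 4*p^2 - 14*p - 4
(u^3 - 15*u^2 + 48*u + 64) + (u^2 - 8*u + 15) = u^3 - 14*u^2 + 40*u + 79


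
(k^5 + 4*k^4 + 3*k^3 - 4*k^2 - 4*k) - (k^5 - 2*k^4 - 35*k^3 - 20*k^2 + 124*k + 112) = 6*k^4 + 38*k^3 + 16*k^2 - 128*k - 112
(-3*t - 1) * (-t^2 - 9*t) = 3*t^3 + 28*t^2 + 9*t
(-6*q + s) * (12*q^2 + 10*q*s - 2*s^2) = -72*q^3 - 48*q^2*s + 22*q*s^2 - 2*s^3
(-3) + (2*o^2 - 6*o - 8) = 2*o^2 - 6*o - 11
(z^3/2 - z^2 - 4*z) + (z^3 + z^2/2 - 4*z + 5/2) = 3*z^3/2 - z^2/2 - 8*z + 5/2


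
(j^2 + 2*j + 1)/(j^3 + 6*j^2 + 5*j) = (j + 1)/(j*(j + 5))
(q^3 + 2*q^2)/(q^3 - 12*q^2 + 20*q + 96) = q^2/(q^2 - 14*q + 48)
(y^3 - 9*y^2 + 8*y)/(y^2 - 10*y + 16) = y*(y - 1)/(y - 2)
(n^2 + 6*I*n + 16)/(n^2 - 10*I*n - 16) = (n + 8*I)/(n - 8*I)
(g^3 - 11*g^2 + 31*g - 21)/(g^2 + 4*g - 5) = (g^2 - 10*g + 21)/(g + 5)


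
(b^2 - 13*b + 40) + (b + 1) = b^2 - 12*b + 41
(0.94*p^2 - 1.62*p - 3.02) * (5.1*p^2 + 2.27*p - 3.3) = 4.794*p^4 - 6.1282*p^3 - 22.1814*p^2 - 1.5094*p + 9.966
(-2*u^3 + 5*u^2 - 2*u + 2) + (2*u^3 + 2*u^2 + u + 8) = 7*u^2 - u + 10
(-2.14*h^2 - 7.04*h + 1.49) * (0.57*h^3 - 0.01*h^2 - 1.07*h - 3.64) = -1.2198*h^5 - 3.9914*h^4 + 3.2095*h^3 + 15.3075*h^2 + 24.0313*h - 5.4236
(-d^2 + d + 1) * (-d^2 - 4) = d^4 - d^3 + 3*d^2 - 4*d - 4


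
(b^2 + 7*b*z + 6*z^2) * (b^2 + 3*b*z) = b^4 + 10*b^3*z + 27*b^2*z^2 + 18*b*z^3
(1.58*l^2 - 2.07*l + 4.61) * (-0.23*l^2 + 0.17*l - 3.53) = -0.3634*l^4 + 0.7447*l^3 - 6.9896*l^2 + 8.0908*l - 16.2733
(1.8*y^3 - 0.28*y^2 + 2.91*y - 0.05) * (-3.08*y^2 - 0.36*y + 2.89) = -5.544*y^5 + 0.2144*y^4 - 3.66*y^3 - 1.7028*y^2 + 8.4279*y - 0.1445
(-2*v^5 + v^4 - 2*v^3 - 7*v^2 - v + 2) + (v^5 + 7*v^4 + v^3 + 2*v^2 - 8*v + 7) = -v^5 + 8*v^4 - v^3 - 5*v^2 - 9*v + 9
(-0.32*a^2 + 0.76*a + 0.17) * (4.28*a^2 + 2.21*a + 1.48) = -1.3696*a^4 + 2.5456*a^3 + 1.9336*a^2 + 1.5005*a + 0.2516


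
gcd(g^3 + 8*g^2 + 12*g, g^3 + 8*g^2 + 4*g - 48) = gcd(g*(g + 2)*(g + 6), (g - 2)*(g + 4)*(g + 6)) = g + 6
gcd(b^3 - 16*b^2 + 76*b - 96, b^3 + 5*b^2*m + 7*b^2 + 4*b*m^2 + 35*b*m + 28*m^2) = 1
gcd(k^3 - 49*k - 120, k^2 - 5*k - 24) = k^2 - 5*k - 24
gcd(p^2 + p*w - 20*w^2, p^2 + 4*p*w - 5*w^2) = p + 5*w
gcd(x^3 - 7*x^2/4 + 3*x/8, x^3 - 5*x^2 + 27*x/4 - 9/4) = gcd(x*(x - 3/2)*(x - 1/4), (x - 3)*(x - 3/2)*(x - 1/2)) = x - 3/2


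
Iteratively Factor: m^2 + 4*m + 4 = (m + 2)*(m + 2)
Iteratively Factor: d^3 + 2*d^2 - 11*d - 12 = (d + 4)*(d^2 - 2*d - 3) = (d + 1)*(d + 4)*(d - 3)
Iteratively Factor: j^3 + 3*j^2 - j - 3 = (j + 3)*(j^2 - 1) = (j + 1)*(j + 3)*(j - 1)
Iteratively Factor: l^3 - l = (l)*(l^2 - 1) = l*(l - 1)*(l + 1)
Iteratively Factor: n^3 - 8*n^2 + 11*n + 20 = (n + 1)*(n^2 - 9*n + 20) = (n - 4)*(n + 1)*(n - 5)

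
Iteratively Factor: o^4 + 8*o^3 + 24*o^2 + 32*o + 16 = (o + 2)*(o^3 + 6*o^2 + 12*o + 8) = (o + 2)^2*(o^2 + 4*o + 4) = (o + 2)^3*(o + 2)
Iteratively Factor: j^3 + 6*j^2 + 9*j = (j + 3)*(j^2 + 3*j) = (j + 3)^2*(j)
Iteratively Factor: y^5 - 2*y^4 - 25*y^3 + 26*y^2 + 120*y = (y - 3)*(y^4 + y^3 - 22*y^2 - 40*y) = (y - 5)*(y - 3)*(y^3 + 6*y^2 + 8*y) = (y - 5)*(y - 3)*(y + 2)*(y^2 + 4*y) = y*(y - 5)*(y - 3)*(y + 2)*(y + 4)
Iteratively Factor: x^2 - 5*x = (x)*(x - 5)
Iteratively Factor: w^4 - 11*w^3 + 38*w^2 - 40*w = (w - 2)*(w^3 - 9*w^2 + 20*w) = w*(w - 2)*(w^2 - 9*w + 20) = w*(w - 5)*(w - 2)*(w - 4)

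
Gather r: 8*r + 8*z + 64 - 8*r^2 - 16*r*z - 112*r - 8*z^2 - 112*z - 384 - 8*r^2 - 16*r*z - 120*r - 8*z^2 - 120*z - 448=-16*r^2 + r*(-32*z - 224) - 16*z^2 - 224*z - 768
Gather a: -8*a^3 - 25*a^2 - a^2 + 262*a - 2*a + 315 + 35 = -8*a^3 - 26*a^2 + 260*a + 350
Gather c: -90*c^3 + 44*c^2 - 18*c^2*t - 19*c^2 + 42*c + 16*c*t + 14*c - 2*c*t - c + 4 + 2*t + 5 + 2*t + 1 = -90*c^3 + c^2*(25 - 18*t) + c*(14*t + 55) + 4*t + 10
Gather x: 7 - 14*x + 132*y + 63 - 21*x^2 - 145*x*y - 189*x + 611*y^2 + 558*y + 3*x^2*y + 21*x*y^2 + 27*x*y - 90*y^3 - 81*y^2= x^2*(3*y - 21) + x*(21*y^2 - 118*y - 203) - 90*y^3 + 530*y^2 + 690*y + 70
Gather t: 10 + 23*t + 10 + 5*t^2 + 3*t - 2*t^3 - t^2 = -2*t^3 + 4*t^2 + 26*t + 20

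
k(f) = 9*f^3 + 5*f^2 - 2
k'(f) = 27*f^2 + 10*f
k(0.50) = 0.38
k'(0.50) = 11.75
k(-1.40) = -16.90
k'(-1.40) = 38.92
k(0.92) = 9.24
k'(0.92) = 32.05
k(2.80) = 234.77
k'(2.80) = 239.68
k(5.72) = 1845.94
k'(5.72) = 940.60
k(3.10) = 314.17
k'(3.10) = 290.47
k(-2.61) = -127.96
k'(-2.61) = 157.83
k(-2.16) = -69.37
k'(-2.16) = 104.37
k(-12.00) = -14834.00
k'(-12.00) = 3768.00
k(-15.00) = -29252.00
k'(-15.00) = 5925.00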